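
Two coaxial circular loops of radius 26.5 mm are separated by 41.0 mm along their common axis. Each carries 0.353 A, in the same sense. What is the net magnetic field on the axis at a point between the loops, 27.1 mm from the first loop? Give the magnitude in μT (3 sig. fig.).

Each loop contributes B = μ₀IR²/[2(R²+z²)^(3/2)] on the axis, with z measured from that loop.
Loop 1 (z = 0.0271 m): B₁ = 2.86×10⁻⁶ T. Loop 2 (z = 0.0139 m): B₂ = 5.81×10⁻⁶ T.
The fields add: B = B₁ + B₂ = 8.67×10⁻⁶ T.

B ≈ 8.67 μT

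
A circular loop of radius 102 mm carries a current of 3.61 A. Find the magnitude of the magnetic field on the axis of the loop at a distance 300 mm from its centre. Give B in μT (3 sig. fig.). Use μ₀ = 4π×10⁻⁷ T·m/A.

B ≈ 0.742 μT

On the axis of a circular loop, B = μ₀IR² / [2(R²+z²)^(3/2)].
R² + z² = (0.102)² + (0.3)² = 0.1004 m², and (R²+z²)^(3/2) = 3.18×10⁻² m³.
B = (4π×10⁻⁷ × 3.61 × 0.0104) / (2 × 3.18×10⁻²) = 7.42×10⁻⁷ T.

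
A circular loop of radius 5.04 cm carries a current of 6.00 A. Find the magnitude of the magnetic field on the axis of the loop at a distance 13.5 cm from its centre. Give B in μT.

B ≈ 3.20 μT

On the axis of a circular loop, B = μ₀IR² / [2(R²+z²)^(3/2)].
R² + z² = (0.0504)² + (0.135)² = 0.02077 m², and (R²+z²)^(3/2) = 2.99×10⁻³ m³.
B = (4π×10⁻⁷ × 6.00 × 0.00254) / (2 × 2.99×10⁻³) = 3.20×10⁻⁶ T.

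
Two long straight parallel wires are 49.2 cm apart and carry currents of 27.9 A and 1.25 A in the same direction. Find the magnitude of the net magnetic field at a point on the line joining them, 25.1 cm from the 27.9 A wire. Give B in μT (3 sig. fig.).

B ≈ 21.2 μT

Each long wire gives B = μ₀I/(2πd). Distances are d₁ = 0.251 m and d₂ = 0.241 m.
B₁ = 2.22×10⁻⁵ T, B₂ = 1.04×10⁻⁶ T.
Between parallel currents the two contributions point in opposite directions, so they subtract. B = |B₁ − B₂| = |2.22×10⁻⁵ − 1.04×10⁻⁶| = 2.12×10⁻⁵ T.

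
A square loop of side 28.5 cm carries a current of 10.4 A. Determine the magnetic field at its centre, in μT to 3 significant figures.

Each side is a finite straight segment at perpendicular distance d = a/(2 tan(π/4)) = 0.1425 m from the centre, with end-angles ±π/4.
One side contributes B₁ = (μ₀I/4πd)·2 sin(π/4) = 1.03×10⁻⁵ T.
All 4 sides add in the same direction: B = 4 × 1.03×10⁻⁵ = 4.13×10⁻⁵ T.

B ≈ 41.3 μT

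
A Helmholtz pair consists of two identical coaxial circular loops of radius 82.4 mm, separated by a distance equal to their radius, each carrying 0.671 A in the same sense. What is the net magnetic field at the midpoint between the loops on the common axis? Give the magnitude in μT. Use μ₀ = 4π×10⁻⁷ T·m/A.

Each loop contributes B = μ₀IR²/[2(R²+z²)^(3/2)] on the axis, with z measured from that loop.
Loop 1 (z = 0.0412 m): B₁ = 3.66×10⁻⁶ T. Loop 2 (z = 0.0412 m): B₂ = 3.66×10⁻⁶ T.
The fields add: B = B₁ + B₂ = 7.32×10⁻⁶ T.

B ≈ 7.32 μT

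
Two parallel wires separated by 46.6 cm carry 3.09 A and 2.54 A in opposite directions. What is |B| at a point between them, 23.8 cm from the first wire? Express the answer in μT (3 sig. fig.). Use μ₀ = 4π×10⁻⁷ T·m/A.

B ≈ 4.82 μT

Each long wire gives B = μ₀I/(2πd). Distances are d₁ = 0.238 m and d₂ = 0.228 m.
B₁ = 2.60×10⁻⁶ T, B₂ = 2.23×10⁻⁶ T.
Between antiparallel currents both contributions point the same way, so they add. B = B₁ + B₂ = 2.60×10⁻⁶ + 2.23×10⁻⁶ = 4.82×10⁻⁶ T.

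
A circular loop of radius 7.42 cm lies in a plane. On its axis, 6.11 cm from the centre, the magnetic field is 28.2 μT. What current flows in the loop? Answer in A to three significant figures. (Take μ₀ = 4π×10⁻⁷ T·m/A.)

I ≈ 7.24 A

On the axis of a loop, B = μ₀IR²/[2(R²+z²)^(3/2)], so I = 2B(R²+z²)^(3/2)/(μ₀R²).
R² + z² = 0.005506 + 0.003733 = 0.009239 m²; raised to 3/2 gives 8.88×10⁻⁴ m³.
I = 2 × 2.82×10⁻⁵ × 8.88×10⁻⁴ / (1.26×10⁻⁶ × 0.005506) = 7.24 A.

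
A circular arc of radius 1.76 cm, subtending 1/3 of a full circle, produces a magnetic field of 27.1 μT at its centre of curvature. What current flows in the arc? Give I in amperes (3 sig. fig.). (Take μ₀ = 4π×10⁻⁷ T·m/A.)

For a circular arc, B = μ₀Iφ/(4πR) with φ in radians; here φ = 2.094 rad.
So I = 4πRB/(μ₀φ) = 4π × 0.0176 × 2.71×10⁻⁵ / (4π×10⁻⁷ × 2.094) = 2.28 A.

I ≈ 2.28 A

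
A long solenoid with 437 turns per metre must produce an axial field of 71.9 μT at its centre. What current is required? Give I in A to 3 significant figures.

Inside a long solenoid B = μ₀nI with n = 437 m⁻¹, so I = B/(μ₀n).
I = 7.19×10⁻⁵ / (4π×10⁻⁷ × 437) = 0.131 A.

I ≈ 0.131 A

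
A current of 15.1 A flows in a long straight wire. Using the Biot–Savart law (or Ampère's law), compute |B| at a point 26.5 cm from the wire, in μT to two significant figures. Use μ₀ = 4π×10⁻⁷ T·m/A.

For an infinitely long straight wire, B = μ₀I/(2πd).
B = (4π×10⁻⁷ × 15.1) / (2π × 0.265) = 1.14×10⁻⁵ T.

B ≈ 11 μT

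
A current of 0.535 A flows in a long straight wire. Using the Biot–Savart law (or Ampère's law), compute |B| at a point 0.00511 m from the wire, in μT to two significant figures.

For an infinitely long straight wire, B = μ₀I/(2πd).
B = (4π×10⁻⁷ × 0.535) / (2π × 0.00511) = 2.09×10⁻⁵ T.

B ≈ 21 μT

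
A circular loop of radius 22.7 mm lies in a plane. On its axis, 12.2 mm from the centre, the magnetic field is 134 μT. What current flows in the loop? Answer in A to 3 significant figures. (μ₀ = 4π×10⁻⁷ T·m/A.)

I ≈ 7.08 A

On the axis of a loop, B = μ₀IR²/[2(R²+z²)^(3/2)], so I = 2B(R²+z²)^(3/2)/(μ₀R²).
R² + z² = 0.0005153 + 0.0001488 = 0.0006641 m²; raised to 3/2 gives 1.71×10⁻⁵ m³.
I = 2 × 1.34×10⁻⁴ × 1.71×10⁻⁵ / (1.26×10⁻⁶ × 0.0005153) = 7.08 A.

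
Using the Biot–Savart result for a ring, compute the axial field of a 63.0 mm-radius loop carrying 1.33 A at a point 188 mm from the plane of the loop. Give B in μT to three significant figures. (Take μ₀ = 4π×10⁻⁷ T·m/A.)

B ≈ 0.426 μT

On the axis of a circular loop, B = μ₀IR² / [2(R²+z²)^(3/2)].
R² + z² = (0.063)² + (0.188)² = 0.03931 m², and (R²+z²)^(3/2) = 7.79×10⁻³ m³.
B = (4π×10⁻⁷ × 1.33 × 0.003969) / (2 × 7.79×10⁻³) = 4.26×10⁻⁷ T.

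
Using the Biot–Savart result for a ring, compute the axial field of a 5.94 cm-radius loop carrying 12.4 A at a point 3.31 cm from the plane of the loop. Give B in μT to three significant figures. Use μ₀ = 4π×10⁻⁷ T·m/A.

B ≈ 87.4 μT

On the axis of a circular loop, B = μ₀IR² / [2(R²+z²)^(3/2)].
R² + z² = (0.0594)² + (0.0331)² = 0.004624 m², and (R²+z²)^(3/2) = 3.14×10⁻⁴ m³.
B = (4π×10⁻⁷ × 12.4 × 0.003528) / (2 × 3.14×10⁻⁴) = 8.74×10⁻⁵ T.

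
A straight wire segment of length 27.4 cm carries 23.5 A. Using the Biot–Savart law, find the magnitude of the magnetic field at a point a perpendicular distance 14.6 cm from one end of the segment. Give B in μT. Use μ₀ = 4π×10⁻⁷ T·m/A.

B ≈ 14.2 μT

For a finite straight segment, B = (μ₀I/4πd)(sinθ₁ + sinθ₂), where θ₁, θ₂ are the angles from the perpendicular to each end.
The perpendicular foot is at one end, so the two end-offsets along the wire are 0 and L = 0.274 m.
sinθ₁ = 0/√(0²+0.146²) = 0.0000; sinθ₂ = 0.274/√(0.274²+0.146²) = 0.8825.
B = (4π×10⁻⁷ × 23.5) / (4π × 0.146) × (0.0000 + 0.8825) = 1.42×10⁻⁵ T.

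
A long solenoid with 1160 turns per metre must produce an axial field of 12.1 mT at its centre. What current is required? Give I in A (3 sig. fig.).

Inside a long solenoid B = μ₀nI with n = 1160 m⁻¹, so I = B/(μ₀n).
I = 1.21×10⁻² / (4π×10⁻⁷ × 1160) = 8.30 A.

I ≈ 8.30 A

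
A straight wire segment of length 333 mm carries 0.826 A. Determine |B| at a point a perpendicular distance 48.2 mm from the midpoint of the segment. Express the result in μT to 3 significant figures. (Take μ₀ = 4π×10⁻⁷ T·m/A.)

For a finite straight segment, B = (μ₀I/4πd)(sinθ₁ + sinθ₂), where θ₁, θ₂ are the angles from the perpendicular to each end.
The perpendicular from the point meets the wire at its midpoint, so each end is L/2 = 0.1665 m away along the wire.
sinθ₁ = 0.1665/√(0.1665²+0.0482²) = 0.9606; sinθ₂ = 0.1665/√(0.1665²+0.0482²) = 0.9606.
B = (4π×10⁻⁷ × 0.826) / (4π × 0.0482) × (0.9606 + 0.9606) = 3.29×10⁻⁶ T.

B ≈ 3.29 μT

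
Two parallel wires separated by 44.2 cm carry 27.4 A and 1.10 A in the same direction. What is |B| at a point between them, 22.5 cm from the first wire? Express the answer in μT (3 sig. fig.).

Each long wire gives B = μ₀I/(2πd). Distances are d₁ = 0.225 m and d₂ = 0.217 m.
B₁ = 2.44×10⁻⁵ T, B₂ = 1.01×10⁻⁶ T.
Between parallel currents the two contributions point in opposite directions, so they subtract. B = |B₁ − B₂| = |2.44×10⁻⁵ − 1.01×10⁻⁶| = 2.33×10⁻⁵ T.

B ≈ 23.3 μT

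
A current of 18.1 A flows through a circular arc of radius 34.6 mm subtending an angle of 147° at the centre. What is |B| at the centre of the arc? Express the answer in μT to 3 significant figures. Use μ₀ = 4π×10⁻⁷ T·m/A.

The Biot–Savart field of a circular arc at its centre is B = μ₀Iφ/(4πR), with φ = 2.566 rad.
B = (4π×10⁻⁷ × 18.1 × 2.566) / (4π × 0.0346) = 1.34×10⁻⁴ T.

B ≈ 134 μT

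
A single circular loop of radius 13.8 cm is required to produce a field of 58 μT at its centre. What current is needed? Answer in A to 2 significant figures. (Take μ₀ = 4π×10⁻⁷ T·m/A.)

I ≈ 13 A

At the centre of a circular loop B = μ₀I/(2R), so I = 2RB/μ₀.
With R = 0.138 m, I = 2 × 0.138 × 5.80×10⁻⁵ / (4π×10⁻⁷) = 12.7 A.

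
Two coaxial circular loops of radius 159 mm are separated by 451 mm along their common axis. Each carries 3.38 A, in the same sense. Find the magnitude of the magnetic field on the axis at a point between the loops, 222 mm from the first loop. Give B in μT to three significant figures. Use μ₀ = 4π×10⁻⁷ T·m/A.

Each loop contributes B = μ₀IR²/[2(R²+z²)^(3/2)] on the axis, with z measured from that loop.
Loop 1 (z = 0.222 m): B₁ = 2.64×10⁻⁶ T. Loop 2 (z = 0.229 m): B₂ = 2.48×10⁻⁶ T.
The fields add: B = B₁ + B₂ = 5.11×10⁻⁶ T.

B ≈ 5.11 μT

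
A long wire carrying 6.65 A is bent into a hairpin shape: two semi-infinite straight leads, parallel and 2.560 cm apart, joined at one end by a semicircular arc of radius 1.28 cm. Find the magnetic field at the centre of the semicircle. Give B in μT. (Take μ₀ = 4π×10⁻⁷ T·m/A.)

The semicircular arc contributes B_arc = μ₀I·π/(4πR) = μ₀I/(4R) = 1.63×10⁻⁴ T.
Each semi-infinite lead is at perpendicular distance R = 0.0128 m from the centre, with the perpendicular foot at its near end, so it contributes μ₀I/(4πR); both point the same way, together 1.04×10⁻⁴ T.
Arc and leads all point the same direction: B = 1.63×10⁻⁴ + 1.04×10⁻⁴ = 2.67×10⁻⁴ T.

B ≈ 267 μT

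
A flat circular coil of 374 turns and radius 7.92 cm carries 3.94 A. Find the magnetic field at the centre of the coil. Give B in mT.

B ≈ 11.7 mT

For an N-turn flat coil, B = Nμ₀I/(2R) with R = 0.0792 m.
B = 374 × 3.13×10⁻⁵ T = 1.17×10⁻² T.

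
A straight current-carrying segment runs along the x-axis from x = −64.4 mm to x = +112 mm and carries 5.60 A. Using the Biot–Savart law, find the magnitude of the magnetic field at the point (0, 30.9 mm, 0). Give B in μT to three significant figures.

B ≈ 33.8 μT

For a finite straight segment, B = (μ₀I/4πd)(sinθ₁ + sinθ₂), where θ₁, θ₂ are the angles from the perpendicular to each end.
The perpendicular distance is d = 0.0309 m; the end-offsets along the wire are a = 0.0644 m and b = 0.112 m.
sinθ₁ = 0.0644/√(0.0644²+0.0309²) = 0.9016; sinθ₂ = 0.112/√(0.112²+0.0309²) = 0.9640.
B = (4π×10⁻⁷ × 5.60) / (4π × 0.0309) × (0.9016 + 0.9640) = 3.38×10⁻⁵ T.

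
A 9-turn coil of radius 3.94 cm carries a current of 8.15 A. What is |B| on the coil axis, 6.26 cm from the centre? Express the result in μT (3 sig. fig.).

For an N-turn flat coil, B = Nμ₀IR²/[2(R²+z²)^(3/2)] with R = 0.0394 m, z = 0.0626 m.
B = 9 × 1.96×10⁻⁵ T = 1.77×10⁻⁴ T.

B ≈ 177 μT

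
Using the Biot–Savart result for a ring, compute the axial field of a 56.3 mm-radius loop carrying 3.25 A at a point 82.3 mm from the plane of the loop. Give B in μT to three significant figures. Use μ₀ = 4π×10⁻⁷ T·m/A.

On the axis of a circular loop, B = μ₀IR² / [2(R²+z²)^(3/2)].
R² + z² = (0.0563)² + (0.0823)² = 0.009943 m², and (R²+z²)^(3/2) = 9.91×10⁻⁴ m³.
B = (4π×10⁻⁷ × 3.25 × 0.00317) / (2 × 9.91×10⁻⁴) = 6.53×10⁻⁶ T.

B ≈ 6.53 μT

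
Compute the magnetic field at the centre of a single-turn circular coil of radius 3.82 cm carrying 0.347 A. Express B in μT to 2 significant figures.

At the centre of a circular loop the Biot–Savart law gives B = μ₀I/(2R).
B = (4π×10⁻⁷ × 0.347) / (2 × 0.0382) = 5.71×10⁻⁶ T.

B ≈ 5.7 μT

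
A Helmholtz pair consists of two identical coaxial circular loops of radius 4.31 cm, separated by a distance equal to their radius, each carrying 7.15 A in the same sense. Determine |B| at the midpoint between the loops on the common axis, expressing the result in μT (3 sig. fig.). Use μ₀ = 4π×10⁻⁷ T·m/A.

Each loop contributes B = μ₀IR²/[2(R²+z²)^(3/2)] on the axis, with z measured from that loop.
Loop 1 (z = 0.02155 m): B₁ = 7.46×10⁻⁵ T. Loop 2 (z = 0.02155 m): B₂ = 7.46×10⁻⁵ T.
The fields add: B = B₁ + B₂ = 1.49×10⁻⁴ T.

B ≈ 149 μT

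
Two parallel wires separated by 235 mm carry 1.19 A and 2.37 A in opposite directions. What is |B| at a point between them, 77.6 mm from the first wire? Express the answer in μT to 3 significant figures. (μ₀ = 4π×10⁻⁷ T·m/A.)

Each long wire gives B = μ₀I/(2πd). Distances are d₁ = 0.0776 m and d₂ = 0.1574 m.
B₁ = 3.07×10⁻⁶ T, B₂ = 3.01×10⁻⁶ T.
Between antiparallel currents both contributions point the same way, so they add. B = B₁ + B₂ = 3.07×10⁻⁶ + 3.01×10⁻⁶ = 6.08×10⁻⁶ T.

B ≈ 6.08 μT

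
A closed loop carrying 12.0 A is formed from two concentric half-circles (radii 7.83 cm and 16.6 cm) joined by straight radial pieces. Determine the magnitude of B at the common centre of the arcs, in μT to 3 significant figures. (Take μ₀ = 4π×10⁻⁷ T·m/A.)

B ≈ 25.4 μT

The radial connectors point toward the centre, so dl × r̂ = 0 and they contribute nothing.
Each semicircle gives μ₀I/(4R): inner arc 4.81×10⁻⁵ T, outer arc 2.27×10⁻⁵ T.
The two arcs carry current in opposite angular senses, so their fields oppose: B = |4.81×10⁻⁵ − 2.27×10⁻⁵| = 2.54×10⁻⁵ T.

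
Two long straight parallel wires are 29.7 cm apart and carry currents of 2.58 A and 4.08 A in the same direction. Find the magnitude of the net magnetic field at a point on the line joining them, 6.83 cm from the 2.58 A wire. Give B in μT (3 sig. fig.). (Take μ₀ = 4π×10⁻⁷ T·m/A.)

B ≈ 3.99 μT

Each long wire gives B = μ₀I/(2πd). Distances are d₁ = 0.0683 m and d₂ = 0.2287 m.
B₁ = 7.55×10⁻⁶ T, B₂ = 3.57×10⁻⁶ T.
Between parallel currents the two contributions point in opposite directions, so they subtract. B = |B₁ − B₂| = |7.55×10⁻⁶ − 3.57×10⁻⁶| = 3.99×10⁻⁶ T.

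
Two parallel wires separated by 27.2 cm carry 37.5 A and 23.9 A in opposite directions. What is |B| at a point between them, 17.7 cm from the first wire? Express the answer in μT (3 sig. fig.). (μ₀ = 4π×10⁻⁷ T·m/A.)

Each long wire gives B = μ₀I/(2πd). Distances are d₁ = 0.177 m and d₂ = 0.095 m.
B₁ = 4.24×10⁻⁵ T, B₂ = 5.03×10⁻⁵ T.
Between antiparallel currents both contributions point the same way, so they add. B = B₁ + B₂ = 4.24×10⁻⁵ + 5.03×10⁻⁵ = 9.27×10⁻⁵ T.

B ≈ 92.7 μT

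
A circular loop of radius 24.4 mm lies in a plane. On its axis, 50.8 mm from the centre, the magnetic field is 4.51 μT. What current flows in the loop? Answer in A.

I ≈ 2.16 A

On the axis of a loop, B = μ₀IR²/[2(R²+z²)^(3/2)], so I = 2B(R²+z²)^(3/2)/(μ₀R²).
R² + z² = 0.0005954 + 0.002581 = 0.003176 m²; raised to 3/2 gives 1.79×10⁻⁴ m³.
I = 2 × 4.51×10⁻⁶ × 1.79×10⁻⁴ / (1.26×10⁻⁶ × 0.0005954) = 2.16 A.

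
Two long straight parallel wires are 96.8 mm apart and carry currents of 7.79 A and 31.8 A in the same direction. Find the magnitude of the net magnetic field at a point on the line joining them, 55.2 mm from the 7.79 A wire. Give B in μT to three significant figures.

B ≈ 125 μT

Each long wire gives B = μ₀I/(2πd). Distances are d₁ = 0.0552 m and d₂ = 0.0416 m.
B₁ = 2.82×10⁻⁵ T, B₂ = 1.53×10⁻⁴ T.
Between parallel currents the two contributions point in opposite directions, so they subtract. B = |B₁ − B₂| = |2.82×10⁻⁵ − 1.53×10⁻⁴| = 1.25×10⁻⁴ T.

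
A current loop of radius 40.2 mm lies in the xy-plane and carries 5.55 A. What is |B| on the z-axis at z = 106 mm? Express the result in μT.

On the axis of a circular loop, B = μ₀IR² / [2(R²+z²)^(3/2)].
R² + z² = (0.0402)² + (0.106)² = 0.01285 m², and (R²+z²)^(3/2) = 1.46×10⁻³ m³.
B = (4π×10⁻⁷ × 5.55 × 0.001616) / (2 × 1.46×10⁻³) = 3.87×10⁻⁶ T.

B ≈ 3.87 μT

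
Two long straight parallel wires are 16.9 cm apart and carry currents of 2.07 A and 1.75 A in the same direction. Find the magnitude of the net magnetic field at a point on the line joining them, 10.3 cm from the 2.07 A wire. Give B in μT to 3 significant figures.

B ≈ 1.28 μT

Each long wire gives B = μ₀I/(2πd). Distances are d₁ = 0.103 m and d₂ = 0.066 m.
B₁ = 4.02×10⁻⁶ T, B₂ = 5.30×10⁻⁶ T.
Between parallel currents the two contributions point in opposite directions, so they subtract. B = |B₁ − B₂| = |4.02×10⁻⁶ − 5.30×10⁻⁶| = 1.28×10⁻⁶ T.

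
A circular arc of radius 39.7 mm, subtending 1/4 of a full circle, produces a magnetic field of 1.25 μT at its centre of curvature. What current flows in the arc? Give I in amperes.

I ≈ 0.316 A

For a circular arc, B = μ₀Iφ/(4πR) with φ in radians; here φ = 1.571 rad.
So I = 4πRB/(μ₀φ) = 4π × 0.0397 × 1.25×10⁻⁶ / (4π×10⁻⁷ × 1.571) = 0.316 A.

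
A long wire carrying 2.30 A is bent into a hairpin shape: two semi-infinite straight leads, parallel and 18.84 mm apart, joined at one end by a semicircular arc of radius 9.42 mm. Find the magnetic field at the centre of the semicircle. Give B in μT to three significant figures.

The semicircular arc contributes B_arc = μ₀I·π/(4πR) = μ₀I/(4R) = 7.67×10⁻⁵ T.
Each semi-infinite lead is at perpendicular distance R = 0.00942 m from the centre, with the perpendicular foot at its near end, so it contributes μ₀I/(4πR); both point the same way, together 4.88×10⁻⁵ T.
Arc and leads all point the same direction: B = 7.67×10⁻⁵ + 4.88×10⁻⁵ = 1.26×10⁻⁴ T.

B ≈ 126 μT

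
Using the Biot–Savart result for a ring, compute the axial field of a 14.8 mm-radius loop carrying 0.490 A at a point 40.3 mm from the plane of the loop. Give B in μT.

B ≈ 0.852 μT

On the axis of a circular loop, B = μ₀IR² / [2(R²+z²)^(3/2)].
R² + z² = (0.0148)² + (0.0403)² = 0.001843 m², and (R²+z²)^(3/2) = 7.91×10⁻⁵ m³.
B = (4π×10⁻⁷ × 0.490 × 0.000219) / (2 × 7.91×10⁻⁵) = 8.52×10⁻⁷ T.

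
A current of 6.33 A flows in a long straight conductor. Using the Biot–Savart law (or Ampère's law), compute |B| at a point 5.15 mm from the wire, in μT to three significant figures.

For an infinitely long straight wire, B = μ₀I/(2πd).
B = (4π×10⁻⁷ × 6.33) / (2π × 0.00515) = 2.46×10⁻⁴ T.

B ≈ 246 μT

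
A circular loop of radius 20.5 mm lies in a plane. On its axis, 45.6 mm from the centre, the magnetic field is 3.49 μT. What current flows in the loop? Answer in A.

On the axis of a loop, B = μ₀IR²/[2(R²+z²)^(3/2)], so I = 2B(R²+z²)^(3/2)/(μ₀R²).
R² + z² = 0.0004203 + 0.002079 = 0.0025 m²; raised to 3/2 gives 1.25×10⁻⁴ m³.
I = 2 × 3.49×10⁻⁶ × 1.25×10⁻⁴ / (1.26×10⁻⁶ × 0.0004203) = 1.65 A.

I ≈ 1.65 A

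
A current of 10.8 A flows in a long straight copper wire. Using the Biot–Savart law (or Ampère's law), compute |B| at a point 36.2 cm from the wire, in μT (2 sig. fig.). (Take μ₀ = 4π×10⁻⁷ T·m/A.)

For an infinitely long straight wire, B = μ₀I/(2πd).
B = (4π×10⁻⁷ × 10.8) / (2π × 0.362) = 5.97×10⁻⁶ T.

B ≈ 6.0 μT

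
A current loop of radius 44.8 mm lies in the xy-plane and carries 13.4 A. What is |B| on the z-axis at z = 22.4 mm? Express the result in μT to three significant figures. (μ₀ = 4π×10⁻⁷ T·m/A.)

On the axis of a circular loop, B = μ₀IR² / [2(R²+z²)^(3/2)].
R² + z² = (0.0448)² + (0.0224)² = 0.002509 m², and (R²+z²)^(3/2) = 1.26×10⁻⁴ m³.
B = (4π×10⁻⁷ × 13.4 × 0.002007) / (2 × 1.26×10⁻⁴) = 1.34×10⁻⁴ T.

B ≈ 134 μT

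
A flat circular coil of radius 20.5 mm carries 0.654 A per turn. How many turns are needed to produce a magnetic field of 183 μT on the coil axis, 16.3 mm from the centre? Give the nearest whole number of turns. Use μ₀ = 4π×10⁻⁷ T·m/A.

For an N-turn coil, B = Nμ₀IR²/[2(R²+z²)^(3/2)]. A single turn gives B₁ = 9.61×10⁻⁶ T with R = 0.0205 m, z = 0.0163 m.
N = B/B₁ = 1.83×10⁻⁴ / 9.61×10⁻⁶ = 19.04.

N = 19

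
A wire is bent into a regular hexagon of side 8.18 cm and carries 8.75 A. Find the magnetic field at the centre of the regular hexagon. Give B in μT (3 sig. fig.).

B ≈ 74.1 μT

Each side is a finite straight segment at perpendicular distance d = a/(2 tan(π/6)) = 0.07084 m from the centre, with end-angles ±π/6.
One side contributes B₁ = (μ₀I/4πd)·2 sin(π/6) = 1.24×10⁻⁵ T.
All 6 sides add in the same direction: B = 6 × 1.24×10⁻⁵ = 7.41×10⁻⁵ T.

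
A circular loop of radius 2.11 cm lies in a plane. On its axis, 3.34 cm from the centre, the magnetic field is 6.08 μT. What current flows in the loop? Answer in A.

On the axis of a loop, B = μ₀IR²/[2(R²+z²)^(3/2)], so I = 2B(R²+z²)^(3/2)/(μ₀R²).
R² + z² = 0.0004452 + 0.001116 = 0.001561 m²; raised to 3/2 gives 6.17×10⁻⁵ m³.
I = 2 × 6.08×10⁻⁶ × 6.17×10⁻⁵ / (1.26×10⁻⁶ × 0.0004452) = 1.34 A.

I ≈ 1.34 A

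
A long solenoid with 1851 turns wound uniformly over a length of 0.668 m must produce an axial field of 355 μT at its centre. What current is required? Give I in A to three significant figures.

Inside a long solenoid B = μ₀nI with n = 2771 m⁻¹, so I = B/(μ₀n).
I = 3.55×10⁻⁴ / (4π×10⁻⁷ × 2771) = 0.102 A.

I ≈ 0.102 A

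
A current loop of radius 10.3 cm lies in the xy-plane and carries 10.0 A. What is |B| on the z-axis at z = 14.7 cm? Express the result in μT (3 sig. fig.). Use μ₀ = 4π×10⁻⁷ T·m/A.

On the axis of a circular loop, B = μ₀IR² / [2(R²+z²)^(3/2)].
R² + z² = (0.103)² + (0.147)² = 0.03222 m², and (R²+z²)^(3/2) = 5.78×10⁻³ m³.
B = (4π×10⁻⁷ × 10.0 × 0.01061) / (2 × 5.78×10⁻³) = 1.15×10⁻⁵ T.

B ≈ 11.5 μT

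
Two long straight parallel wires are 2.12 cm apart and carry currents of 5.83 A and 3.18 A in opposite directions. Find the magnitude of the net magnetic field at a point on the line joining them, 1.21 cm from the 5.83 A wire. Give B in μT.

B ≈ 166 μT

Each long wire gives B = μ₀I/(2πd). Distances are d₁ = 0.0121 m and d₂ = 0.0091 m.
B₁ = 9.64×10⁻⁵ T, B₂ = 6.99×10⁻⁵ T.
Between antiparallel currents both contributions point the same way, so they add. B = B₁ + B₂ = 9.64×10⁻⁵ + 6.99×10⁻⁵ = 1.66×10⁻⁴ T.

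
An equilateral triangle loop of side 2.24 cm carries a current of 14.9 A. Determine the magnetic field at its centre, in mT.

B ≈ 1.20 mT

Each side is a finite straight segment at perpendicular distance d = a/(2 tan(π/3)) = 0.006466 m from the centre, with end-angles ±π/3.
One side contributes B₁ = (μ₀I/4πd)·2 sin(π/3) = 3.99×10⁻⁴ T.
All 3 sides add in the same direction: B = 3 × 3.99×10⁻⁴ = 1.20×10⁻³ T.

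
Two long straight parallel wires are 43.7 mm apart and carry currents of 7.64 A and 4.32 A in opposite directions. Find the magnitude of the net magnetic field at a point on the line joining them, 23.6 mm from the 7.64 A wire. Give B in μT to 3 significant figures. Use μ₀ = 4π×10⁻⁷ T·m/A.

B ≈ 108 μT

Each long wire gives B = μ₀I/(2πd). Distances are d₁ = 0.0236 m and d₂ = 0.0201 m.
B₁ = 6.47×10⁻⁵ T, B₂ = 4.30×10⁻⁵ T.
Between antiparallel currents both contributions point the same way, so they add. B = B₁ + B₂ = 6.47×10⁻⁵ + 4.30×10⁻⁵ = 1.08×10⁻⁴ T.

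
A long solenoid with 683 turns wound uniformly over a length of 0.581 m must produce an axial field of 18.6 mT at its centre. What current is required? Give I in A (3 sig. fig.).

I ≈ 12.6 A

Inside a long solenoid B = μ₀nI with n = 1176 m⁻¹, so I = B/(μ₀n).
I = 1.86×10⁻² / (4π×10⁻⁷ × 1176) = 12.6 A.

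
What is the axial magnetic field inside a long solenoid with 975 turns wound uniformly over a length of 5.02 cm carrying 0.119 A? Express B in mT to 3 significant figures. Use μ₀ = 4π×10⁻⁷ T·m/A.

B ≈ 2.90 mT

Inside a long solenoid, B = μ₀nI with n = 1.942×10⁴ turns/m.
B = 4π×10⁻⁷ × 1.942×10⁴ × 0.119 = 2.90×10⁻³ T.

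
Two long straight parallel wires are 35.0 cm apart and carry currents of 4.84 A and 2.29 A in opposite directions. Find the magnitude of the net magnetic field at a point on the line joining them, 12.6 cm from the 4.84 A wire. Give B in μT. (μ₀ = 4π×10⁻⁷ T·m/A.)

B ≈ 9.73 μT

Each long wire gives B = μ₀I/(2πd). Distances are d₁ = 0.126 m and d₂ = 0.224 m.
B₁ = 7.68×10⁻⁶ T, B₂ = 2.04×10⁻⁶ T.
Between antiparallel currents both contributions point the same way, so they add. B = B₁ + B₂ = 7.68×10⁻⁶ + 2.04×10⁻⁶ = 9.73×10⁻⁶ T.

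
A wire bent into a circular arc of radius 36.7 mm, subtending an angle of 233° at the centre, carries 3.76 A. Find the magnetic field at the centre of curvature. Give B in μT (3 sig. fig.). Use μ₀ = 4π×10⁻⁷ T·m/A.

B ≈ 41.7 μT

The Biot–Savart field of a circular arc at its centre is B = μ₀Iφ/(4πR), with φ = 4.067 rad.
B = (4π×10⁻⁷ × 3.76 × 4.067) / (4π × 0.0367) = 4.17×10⁻⁵ T.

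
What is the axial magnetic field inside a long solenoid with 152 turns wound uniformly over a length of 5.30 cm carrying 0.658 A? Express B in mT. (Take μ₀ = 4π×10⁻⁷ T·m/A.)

Inside a long solenoid, B = μ₀nI with n = 2868 turns/m.
B = 4π×10⁻⁷ × 2868 × 0.658 = 2.37×10⁻³ T.

B ≈ 2.37 mT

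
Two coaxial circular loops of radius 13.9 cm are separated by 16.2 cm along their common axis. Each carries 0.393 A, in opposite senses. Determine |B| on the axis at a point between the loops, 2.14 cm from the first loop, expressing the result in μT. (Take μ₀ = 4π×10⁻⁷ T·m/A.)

Each loop contributes B = μ₀IR²/[2(R²+z²)^(3/2)] on the axis, with z measured from that loop.
Loop 1 (z = 0.0214 m): B₁ = 1.72×10⁻⁶ T. Loop 2 (z = 0.1406 m): B₂ = 6.17×10⁻⁷ T.
The fields oppose: B = |B₁ − B₂| = 1.10×10⁻⁶ T.

B ≈ 1.10 μT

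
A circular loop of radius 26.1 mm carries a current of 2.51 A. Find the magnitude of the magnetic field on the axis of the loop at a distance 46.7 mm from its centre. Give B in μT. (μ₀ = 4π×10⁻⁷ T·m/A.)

B ≈ 7.02 μT

On the axis of a circular loop, B = μ₀IR² / [2(R²+z²)^(3/2)].
R² + z² = (0.0261)² + (0.0467)² = 0.002862 m², and (R²+z²)^(3/2) = 1.53×10⁻⁴ m³.
B = (4π×10⁻⁷ × 2.51 × 0.0006812) / (2 × 1.53×10⁻⁴) = 7.02×10⁻⁶ T.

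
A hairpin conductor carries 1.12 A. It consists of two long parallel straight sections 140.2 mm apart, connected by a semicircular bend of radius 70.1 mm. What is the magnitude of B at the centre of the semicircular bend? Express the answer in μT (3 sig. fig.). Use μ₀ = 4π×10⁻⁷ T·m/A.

The semicircular arc contributes B_arc = μ₀I·π/(4πR) = μ₀I/(4R) = 5.02×10⁻⁶ T.
Each semi-infinite lead is at perpendicular distance R = 0.0701 m from the centre, with the perpendicular foot at its near end, so it contributes μ₀I/(4πR); both point the same way, together 3.20×10⁻⁶ T.
Arc and leads all point the same direction: B = 5.02×10⁻⁶ + 3.20×10⁻⁶ = 8.21×10⁻⁶ T.

B ≈ 8.21 μT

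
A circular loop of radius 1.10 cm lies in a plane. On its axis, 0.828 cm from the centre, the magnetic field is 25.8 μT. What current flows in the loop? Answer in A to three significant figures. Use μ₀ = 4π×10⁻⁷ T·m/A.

I ≈ 0.886 A

On the axis of a loop, B = μ₀IR²/[2(R²+z²)^(3/2)], so I = 2B(R²+z²)^(3/2)/(μ₀R²).
R² + z² = 0.000121 + 6.856×10⁻⁵ = 0.0001896 m²; raised to 3/2 gives 2.61×10⁻⁶ m³.
I = 2 × 2.58×10⁻⁵ × 2.61×10⁻⁶ / (1.26×10⁻⁶ × 0.000121) = 0.886 A.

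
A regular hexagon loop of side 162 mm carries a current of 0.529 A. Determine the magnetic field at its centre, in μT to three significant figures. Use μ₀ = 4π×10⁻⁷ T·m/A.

Each side is a finite straight segment at perpendicular distance d = a/(2 tan(π/6)) = 0.1403 m from the centre, with end-angles ±π/6.
One side contributes B₁ = (μ₀I/4πd)·2 sin(π/6) = 3.77×10⁻⁷ T.
All 6 sides add in the same direction: B = 6 × 3.77×10⁻⁷ = 2.26×10⁻⁶ T.

B ≈ 2.26 μT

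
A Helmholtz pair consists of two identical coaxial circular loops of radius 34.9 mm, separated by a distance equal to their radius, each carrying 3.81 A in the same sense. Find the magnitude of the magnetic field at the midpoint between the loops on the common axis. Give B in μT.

Each loop contributes B = μ₀IR²/[2(R²+z²)^(3/2)] on the axis, with z measured from that loop.
Loop 1 (z = 0.01745 m): B₁ = 4.91×10⁻⁵ T. Loop 2 (z = 0.01745 m): B₂ = 4.91×10⁻⁵ T.
The fields add: B = B₁ + B₂ = 9.82×10⁻⁵ T.

B ≈ 98.2 μT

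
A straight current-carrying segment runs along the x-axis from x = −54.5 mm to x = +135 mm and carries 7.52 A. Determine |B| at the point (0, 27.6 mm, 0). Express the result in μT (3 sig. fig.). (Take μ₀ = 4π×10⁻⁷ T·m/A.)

B ≈ 51.0 μT

For a finite straight segment, B = (μ₀I/4πd)(sinθ₁ + sinθ₂), where θ₁, θ₂ are the angles from the perpendicular to each end.
The perpendicular distance is d = 0.0276 m; the end-offsets along the wire are a = 0.0545 m and b = 0.135 m.
sinθ₁ = 0.0545/√(0.0545²+0.0276²) = 0.8921; sinθ₂ = 0.135/√(0.135²+0.0276²) = 0.9797.
B = (4π×10⁻⁷ × 7.52) / (4π × 0.0276) × (0.8921 + 0.9797) = 5.10×10⁻⁵ T.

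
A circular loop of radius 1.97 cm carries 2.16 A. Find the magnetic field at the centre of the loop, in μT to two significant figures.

B ≈ 69 μT

At the centre of a circular loop the Biot–Savart law gives B = μ₀I/(2R).
B = (4π×10⁻⁷ × 2.16) / (2 × 0.0197) = 6.89×10⁻⁵ T.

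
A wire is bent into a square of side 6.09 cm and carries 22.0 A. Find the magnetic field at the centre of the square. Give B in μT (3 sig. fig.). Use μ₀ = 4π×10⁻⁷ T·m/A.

Each side is a finite straight segment at perpendicular distance d = a/(2 tan(π/4)) = 0.03045 m from the centre, with end-angles ±π/4.
One side contributes B₁ = (μ₀I/4πd)·2 sin(π/4) = 1.02×10⁻⁴ T.
All 4 sides add in the same direction: B = 4 × 1.02×10⁻⁴ = 4.09×10⁻⁴ T.

B ≈ 409 μT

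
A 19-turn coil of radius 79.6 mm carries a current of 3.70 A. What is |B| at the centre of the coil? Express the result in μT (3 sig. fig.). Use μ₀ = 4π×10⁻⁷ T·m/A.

B ≈ 555 μT

For an N-turn flat coil, B = Nμ₀I/(2R) with R = 0.0796 m.
B = 19 × 2.92×10⁻⁵ T = 5.55×10⁻⁴ T.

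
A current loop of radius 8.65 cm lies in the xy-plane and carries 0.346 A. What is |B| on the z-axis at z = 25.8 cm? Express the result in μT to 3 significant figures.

On the axis of a circular loop, B = μ₀IR² / [2(R²+z²)^(3/2)].
R² + z² = (0.0865)² + (0.258)² = 0.07405 m², and (R²+z²)^(3/2) = 2.01×10⁻² m³.
B = (4π×10⁻⁷ × 0.346 × 0.007482) / (2 × 2.01×10⁻²) = 8.07×10⁻⁸ T.

B ≈ 0.0807 μT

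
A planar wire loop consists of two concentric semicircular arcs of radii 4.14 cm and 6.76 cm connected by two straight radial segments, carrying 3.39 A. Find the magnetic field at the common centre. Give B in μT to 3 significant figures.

B ≈ 9.97 μT

The radial connectors point toward the centre, so dl × r̂ = 0 and they contribute nothing.
Each semicircle gives μ₀I/(4R): inner arc 2.57×10⁻⁵ T, outer arc 1.58×10⁻⁵ T.
The two arcs carry current in opposite angular senses, so their fields oppose: B = |2.57×10⁻⁵ − 1.58×10⁻⁵| = 9.97×10⁻⁶ T.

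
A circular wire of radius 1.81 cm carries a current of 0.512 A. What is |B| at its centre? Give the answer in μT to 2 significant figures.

B ≈ 18 μT

At the centre of a circular loop the Biot–Savart law gives B = μ₀I/(2R).
B = (4π×10⁻⁷ × 0.512) / (2 × 0.0181) = 1.78×10⁻⁵ T.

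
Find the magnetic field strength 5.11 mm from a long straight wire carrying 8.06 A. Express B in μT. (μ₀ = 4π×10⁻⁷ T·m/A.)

B ≈ 315 μT

For an infinitely long straight wire, B = μ₀I/(2πd).
B = (4π×10⁻⁷ × 8.06) / (2π × 0.00511) = 3.15×10⁻⁴ T.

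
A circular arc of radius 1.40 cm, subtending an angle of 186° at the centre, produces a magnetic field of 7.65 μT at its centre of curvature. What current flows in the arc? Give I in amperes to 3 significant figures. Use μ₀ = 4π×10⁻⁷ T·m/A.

I ≈ 0.330 A

For a circular arc, B = μ₀Iφ/(4πR) with φ in radians; here φ = 3.246 rad.
So I = 4πRB/(μ₀φ) = 4π × 0.014 × 7.65×10⁻⁶ / (4π×10⁻⁷ × 3.246) = 0.330 A.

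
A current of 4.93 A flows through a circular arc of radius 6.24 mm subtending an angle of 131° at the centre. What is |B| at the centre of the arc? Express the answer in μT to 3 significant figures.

The Biot–Savart field of a circular arc at its centre is B = μ₀Iφ/(4πR), with φ = 2.286 rad.
B = (4π×10⁻⁷ × 4.93 × 2.286) / (4π × 0.00624) = 1.81×10⁻⁴ T.

B ≈ 181 μT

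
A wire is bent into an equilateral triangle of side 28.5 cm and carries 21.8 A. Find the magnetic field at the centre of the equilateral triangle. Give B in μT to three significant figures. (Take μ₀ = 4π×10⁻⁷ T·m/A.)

Each side is a finite straight segment at perpendicular distance d = a/(2 tan(π/3)) = 0.08227 m from the centre, with end-angles ±π/3.
One side contributes B₁ = (μ₀I/4πd)·2 sin(π/3) = 4.59×10⁻⁵ T.
All 3 sides add in the same direction: B = 3 × 4.59×10⁻⁵ = 1.38×10⁻⁴ T.

B ≈ 138 μT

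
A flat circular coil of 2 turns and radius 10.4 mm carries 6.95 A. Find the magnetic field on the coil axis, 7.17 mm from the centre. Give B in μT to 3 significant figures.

For an N-turn flat coil, B = Nμ₀IR²/[2(R²+z²)^(3/2)] with R = 0.0104 m, z = 0.00717 m.
B = 2 × 2.34×10⁻⁴ T = 4.69×10⁻⁴ T.

B ≈ 469 μT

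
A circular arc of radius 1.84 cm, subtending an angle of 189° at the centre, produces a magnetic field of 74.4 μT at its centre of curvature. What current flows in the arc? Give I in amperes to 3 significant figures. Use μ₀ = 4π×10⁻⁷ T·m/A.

For a circular arc, B = μ₀Iφ/(4πR) with φ in radians; here φ = 3.299 rad.
So I = 4πRB/(μ₀φ) = 4π × 0.0184 × 7.44×10⁻⁵ / (4π×10⁻⁷ × 3.299) = 4.15 A.

I ≈ 4.15 A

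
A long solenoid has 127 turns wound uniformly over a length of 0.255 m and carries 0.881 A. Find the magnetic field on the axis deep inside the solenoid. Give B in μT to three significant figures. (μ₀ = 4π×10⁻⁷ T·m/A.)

Inside a long solenoid, B = μ₀nI with n = 498 turns/m.
B = 4π×10⁻⁷ × 498 × 0.881 = 5.51×10⁻⁴ T.

B ≈ 551 μT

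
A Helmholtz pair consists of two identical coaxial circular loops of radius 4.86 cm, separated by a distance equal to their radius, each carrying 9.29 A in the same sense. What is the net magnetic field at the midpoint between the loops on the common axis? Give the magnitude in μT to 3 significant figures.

Each loop contributes B = μ₀IR²/[2(R²+z²)^(3/2)] on the axis, with z measured from that loop.
Loop 1 (z = 0.0243 m): B₁ = 8.59×10⁻⁵ T. Loop 2 (z = 0.0243 m): B₂ = 8.59×10⁻⁵ T.
The fields add: B = B₁ + B₂ = 1.72×10⁻⁴ T.

B ≈ 172 μT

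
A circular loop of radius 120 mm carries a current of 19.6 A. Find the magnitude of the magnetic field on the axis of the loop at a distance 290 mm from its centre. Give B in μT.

B ≈ 5.74 μT

On the axis of a circular loop, B = μ₀IR² / [2(R²+z²)^(3/2)].
R² + z² = (0.12)² + (0.29)² = 0.0985 m², and (R²+z²)^(3/2) = 3.09×10⁻² m³.
B = (4π×10⁻⁷ × 19.6 × 0.0144) / (2 × 3.09×10⁻²) = 5.74×10⁻⁶ T.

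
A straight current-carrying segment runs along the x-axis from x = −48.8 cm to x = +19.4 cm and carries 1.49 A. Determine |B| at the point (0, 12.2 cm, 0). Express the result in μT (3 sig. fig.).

For a finite straight segment, B = (μ₀I/4πd)(sinθ₁ + sinθ₂), where θ₁, θ₂ are the angles from the perpendicular to each end.
The perpendicular distance is d = 0.122 m; the end-offsets along the wire are a = 0.488 m and b = 0.194 m.
sinθ₁ = 0.488/√(0.488²+0.122²) = 0.9701; sinθ₂ = 0.194/√(0.194²+0.122²) = 0.8465.
B = (4π×10⁻⁷ × 1.49) / (4π × 0.122) × (0.9701 + 0.8465) = 2.22×10⁻⁶ T.

B ≈ 2.22 μT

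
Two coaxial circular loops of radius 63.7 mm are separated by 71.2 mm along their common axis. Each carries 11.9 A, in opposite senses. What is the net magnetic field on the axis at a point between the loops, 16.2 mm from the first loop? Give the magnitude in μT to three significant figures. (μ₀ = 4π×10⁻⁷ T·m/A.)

Each loop contributes B = μ₀IR²/[2(R²+z²)^(3/2)] on the axis, with z measured from that loop.
Loop 1 (z = 0.0162 m): B₁ = 1.07×10⁻⁴ T. Loop 2 (z = 0.055 m): B₂ = 5.09×10⁻⁵ T.
The fields oppose: B = |B₁ − B₂| = 5.59×10⁻⁵ T.

B ≈ 55.9 μT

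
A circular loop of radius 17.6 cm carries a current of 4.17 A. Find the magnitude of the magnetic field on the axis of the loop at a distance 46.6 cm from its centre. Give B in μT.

On the axis of a circular loop, B = μ₀IR² / [2(R²+z²)^(3/2)].
R² + z² = (0.176)² + (0.466)² = 0.2481 m², and (R²+z²)^(3/2) = 0.124 m³.
B = (4π×10⁻⁷ × 4.17 × 0.03098) / (2 × 0.124) = 6.57×10⁻⁷ T.

B ≈ 0.657 μT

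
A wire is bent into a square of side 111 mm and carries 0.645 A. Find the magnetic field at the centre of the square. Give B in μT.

Each side is a finite straight segment at perpendicular distance d = a/(2 tan(π/4)) = 0.0555 m from the centre, with end-angles ±π/4.
One side contributes B₁ = (μ₀I/4πd)·2 sin(π/4) = 1.64×10⁻⁶ T.
All 4 sides add in the same direction: B = 4 × 1.64×10⁻⁶ = 6.57×10⁻⁶ T.

B ≈ 6.57 μT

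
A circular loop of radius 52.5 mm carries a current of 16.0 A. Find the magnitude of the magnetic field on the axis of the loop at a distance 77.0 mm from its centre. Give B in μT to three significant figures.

B ≈ 34.2 μT

On the axis of a circular loop, B = μ₀IR² / [2(R²+z²)^(3/2)].
R² + z² = (0.0525)² + (0.077)² = 0.008685 m², and (R²+z²)^(3/2) = 8.09×10⁻⁴ m³.
B = (4π×10⁻⁷ × 16.0 × 0.002756) / (2 × 8.09×10⁻⁴) = 3.42×10⁻⁵ T.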